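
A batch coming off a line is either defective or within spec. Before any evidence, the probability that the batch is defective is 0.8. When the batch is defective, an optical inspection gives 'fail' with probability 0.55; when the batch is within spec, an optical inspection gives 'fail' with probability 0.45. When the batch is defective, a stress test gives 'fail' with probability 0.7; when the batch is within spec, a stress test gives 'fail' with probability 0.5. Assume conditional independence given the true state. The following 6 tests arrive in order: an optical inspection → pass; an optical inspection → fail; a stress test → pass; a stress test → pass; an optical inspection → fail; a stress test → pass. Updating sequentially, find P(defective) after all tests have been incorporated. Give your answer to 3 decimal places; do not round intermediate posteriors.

Apply Bayes' rule sequentially, carrying P(defective) forward.
After an optical inspection='pass': P(defective) = 0.45·0.8000 / (0.45·0.8000 + 0.55·0.2000) ≈ 0.7660
After an optical inspection='fail': P(defective) = 0.55·0.7660 / (0.55·0.7660 + 0.45·0.2340) ≈ 0.8000
After a stress test='pass': P(defective) = 0.3·0.8000 / (0.3·0.8000 + 0.5·0.2000) ≈ 0.7059
After a stress test='pass': P(defective) = 0.3·0.7059 / (0.3·0.7059 + 0.5·0.2941) ≈ 0.5902
After an optical inspection='fail': P(defective) = 0.55·0.5902 / (0.55·0.5902 + 0.45·0.4098) ≈ 0.6377
After a stress test='pass': P(defective) = 0.3·0.6377 / (0.3·0.6377 + 0.5·0.3623) ≈ 0.5136

0.514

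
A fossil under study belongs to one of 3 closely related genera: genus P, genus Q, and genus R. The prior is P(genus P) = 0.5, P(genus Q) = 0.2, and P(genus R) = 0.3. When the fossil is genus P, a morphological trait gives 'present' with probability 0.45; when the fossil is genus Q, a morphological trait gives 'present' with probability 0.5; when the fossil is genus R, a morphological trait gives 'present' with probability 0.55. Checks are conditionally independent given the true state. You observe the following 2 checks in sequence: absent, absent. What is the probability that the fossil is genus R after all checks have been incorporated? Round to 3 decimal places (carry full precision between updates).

0.232

Each posterior becomes the prior for the next update.
After 'absent': normaliser = 0.55·0.5000 + 0.5·0.2000 + 0.45·0.3000; P(genus P) ≈ 0.5392, P(genus Q) ≈ 0.1961, P(genus R) ≈ 0.2647
After 'absent': normaliser = 0.55·0.5392 + 0.5·0.1961 + 0.45·0.2647; P(genus P) ≈ 0.5773, P(genus Q) ≈ 0.1908, P(genus R) ≈ 0.2319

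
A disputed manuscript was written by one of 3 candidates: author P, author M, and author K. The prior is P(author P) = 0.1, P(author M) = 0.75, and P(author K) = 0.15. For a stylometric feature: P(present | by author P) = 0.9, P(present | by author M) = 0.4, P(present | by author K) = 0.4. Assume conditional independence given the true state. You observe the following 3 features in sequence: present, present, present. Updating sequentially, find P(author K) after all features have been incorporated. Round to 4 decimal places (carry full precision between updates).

After 'present': normaliser = 0.9·0.1000 + 0.4·0.7500 + 0.4·0.1500; P(author P) ≈ 0.2000, P(author M) ≈ 0.6667, P(author K) ≈ 0.1333
After 'present': normaliser = 0.9·0.2000 + 0.4·0.6667 + 0.4·0.1333; P(author P) ≈ 0.3600, P(author M) ≈ 0.5333, P(author K) ≈ 0.1067
After 'present': normaliser = 0.9·0.3600 + 0.4·0.5333 + 0.4·0.1067; P(author P) ≈ 0.5586, P(author M) ≈ 0.3678, P(author K) ≈ 0.0736

0.0736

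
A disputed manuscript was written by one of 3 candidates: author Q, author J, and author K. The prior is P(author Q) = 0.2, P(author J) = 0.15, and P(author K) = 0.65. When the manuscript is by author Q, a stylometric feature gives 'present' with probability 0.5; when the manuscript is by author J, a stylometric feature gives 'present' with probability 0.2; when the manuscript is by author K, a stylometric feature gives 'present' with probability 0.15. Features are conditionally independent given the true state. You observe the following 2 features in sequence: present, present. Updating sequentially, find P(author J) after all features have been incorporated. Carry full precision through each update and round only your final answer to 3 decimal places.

Each posterior becomes the prior for the next update.
After 'present': normaliser = 0.5·0.2000 + 0.2·0.1500 + 0.15·0.6500; P(author Q) ≈ 0.4396, P(author J) ≈ 0.1319, P(author K) ≈ 0.4286
After 'present': normaliser = 0.5·0.4396 + 0.2·0.1319 + 0.15·0.4286; P(author Q) ≈ 0.7080, P(author J) ≈ 0.0850, P(author K) ≈ 0.2071

0.085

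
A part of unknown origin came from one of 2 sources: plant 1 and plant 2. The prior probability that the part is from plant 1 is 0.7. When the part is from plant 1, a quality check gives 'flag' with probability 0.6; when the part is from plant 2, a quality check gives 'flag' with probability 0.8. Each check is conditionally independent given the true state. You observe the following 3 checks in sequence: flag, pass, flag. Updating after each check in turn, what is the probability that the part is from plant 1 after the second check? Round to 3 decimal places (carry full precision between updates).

Each posterior becomes the prior for the next update.
After 'flag': P(plant 1) = 0.6·0.7000 / (0.6·0.7000 + 0.8·0.3000) ≈ 0.6364
After 'pass': P(plant 1) = 0.4·0.6364 / (0.4·0.6364 + 0.2·0.3636) ≈ 0.7778

0.778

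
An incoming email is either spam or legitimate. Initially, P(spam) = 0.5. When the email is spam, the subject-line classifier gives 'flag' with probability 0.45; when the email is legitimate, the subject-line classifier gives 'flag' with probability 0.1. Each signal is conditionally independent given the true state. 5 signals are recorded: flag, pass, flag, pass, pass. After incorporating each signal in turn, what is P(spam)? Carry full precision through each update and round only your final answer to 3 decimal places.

After 'flag': P(spam) = 0.45·0.5000 / (0.45·0.5000 + 0.1·0.5000) ≈ 0.8182
After 'pass': P(spam) = 0.55·0.8182 / (0.55·0.8182 + 0.9·0.1818) ≈ 0.7333
After 'flag': P(spam) = 0.45·0.7333 / (0.45·0.7333 + 0.1·0.2667) ≈ 0.9252
After 'pass': P(spam) = 0.55·0.9252 / (0.55·0.9252 + 0.9·0.0748) ≈ 0.8832
After 'pass': P(spam) = 0.55·0.8832 / (0.55·0.8832 + 0.9·0.1168) ≈ 0.8221

0.822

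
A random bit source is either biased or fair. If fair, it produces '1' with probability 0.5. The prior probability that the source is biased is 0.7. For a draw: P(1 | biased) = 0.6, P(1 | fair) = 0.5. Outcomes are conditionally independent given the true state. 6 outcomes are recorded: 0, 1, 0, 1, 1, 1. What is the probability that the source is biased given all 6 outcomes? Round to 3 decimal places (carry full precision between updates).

After '0': P(biased) = 0.4·0.7000 / (0.4·0.7000 + 0.5·0.3000) ≈ 0.6512
After '1': P(biased) = 0.6·0.6512 / (0.6·0.6512 + 0.5·0.3488) ≈ 0.6914
After '0': P(biased) = 0.4·0.6914 / (0.4·0.6914 + 0.5·0.3086) ≈ 0.6418
After '1': P(biased) = 0.6·0.6418 / (0.6·0.6418 + 0.5·0.3582) ≈ 0.6826
After '1': P(biased) = 0.6·0.6826 / (0.6·0.6826 + 0.5·0.3174) ≈ 0.7207
After '1': P(biased) = 0.6·0.7207 / (0.6·0.7207 + 0.5·0.2793) ≈ 0.7559

0.756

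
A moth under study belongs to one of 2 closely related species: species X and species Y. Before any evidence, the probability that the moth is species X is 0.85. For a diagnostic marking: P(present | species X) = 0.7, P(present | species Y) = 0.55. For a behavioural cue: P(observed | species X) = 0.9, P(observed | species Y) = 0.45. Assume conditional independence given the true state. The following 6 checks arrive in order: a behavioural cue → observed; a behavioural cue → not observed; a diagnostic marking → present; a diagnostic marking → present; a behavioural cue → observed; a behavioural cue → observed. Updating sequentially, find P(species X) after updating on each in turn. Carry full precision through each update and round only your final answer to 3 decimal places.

0.930

Each posterior becomes the prior for the next update.
After a behavioural cue='observed': P(species X) = 0.9·0.8500 / (0.9·0.8500 + 0.45·0.1500) ≈ 0.9189
After a behavioural cue='not observed': P(species X) = 0.1·0.9189 / (0.1·0.9189 + 0.55·0.0811) ≈ 0.6733
After a diagnostic marking='present': P(species X) = 0.7·0.6733 / (0.7·0.6733 + 0.55·0.3267) ≈ 0.7240
After a diagnostic marking='present': P(species X) = 0.7·0.7240 / (0.7·0.7240 + 0.55·0.2760) ≈ 0.7695
After a behavioural cue='observed': P(species X) = 0.9·0.7695 / (0.9·0.7695 + 0.45·0.2305) ≈ 0.8697
After a behavioural cue='observed': P(species X) = 0.9·0.8697 / (0.9·0.8697 + 0.45·0.1303) ≈ 0.9303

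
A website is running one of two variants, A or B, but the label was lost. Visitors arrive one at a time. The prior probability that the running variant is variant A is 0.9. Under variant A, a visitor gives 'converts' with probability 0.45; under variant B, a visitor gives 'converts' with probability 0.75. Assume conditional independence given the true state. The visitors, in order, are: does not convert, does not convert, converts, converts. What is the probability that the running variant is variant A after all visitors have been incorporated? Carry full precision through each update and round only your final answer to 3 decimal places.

Each posterior becomes the prior for the next update.
After 'does not convert': P(A) = 0.55·0.9000 / (0.55·0.9000 + 0.25·0.1000) ≈ 0.9519
After 'does not convert': P(A) = 0.55·0.9519 / (0.55·0.9519 + 0.25·0.0481) ≈ 0.9776
After 'converts': P(A) = 0.45·0.9776 / (0.45·0.9776 + 0.75·0.0224) ≈ 0.9631
After 'converts': P(A) = 0.45·0.9631 / (0.45·0.9631 + 0.75·0.0369) ≈ 0.9401

0.940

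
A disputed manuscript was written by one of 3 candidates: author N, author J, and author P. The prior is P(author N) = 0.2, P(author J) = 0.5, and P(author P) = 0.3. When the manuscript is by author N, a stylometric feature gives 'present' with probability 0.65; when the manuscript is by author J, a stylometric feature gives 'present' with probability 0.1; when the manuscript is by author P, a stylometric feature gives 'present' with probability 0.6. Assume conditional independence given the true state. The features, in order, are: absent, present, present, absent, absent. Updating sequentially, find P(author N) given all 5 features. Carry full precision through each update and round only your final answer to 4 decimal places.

After 'absent': normaliser = 0.35·0.2000 + 0.9·0.5000 + 0.4·0.3000; P(author N) ≈ 0.1094, P(author J) ≈ 0.7031, P(author P) ≈ 0.1875
After 'present': normaliser = 0.65·0.1094 + 0.1·0.7031 + 0.6·0.1875; P(author N) ≈ 0.2800, P(author J) ≈ 0.2769, P(author P) ≈ 0.4431
After 'present': normaliser = 0.65·0.2800 + 0.1·0.2769 + 0.6·0.4431; P(author N) ≈ 0.3827, P(author J) ≈ 0.0582, P(author P) ≈ 0.5590
After 'absent': normaliser = 0.35·0.3827 + 0.9·0.0582 + 0.4·0.5590; P(author N) ≈ 0.3267, P(author J) ≈ 0.1278, P(author P) ≈ 0.5454
After 'absent': normaliser = 0.35·0.3267 + 0.9·0.1278 + 0.4·0.5454; P(author N) ≈ 0.2555, P(author J) ≈ 0.2571, P(author P) ≈ 0.4874

0.2555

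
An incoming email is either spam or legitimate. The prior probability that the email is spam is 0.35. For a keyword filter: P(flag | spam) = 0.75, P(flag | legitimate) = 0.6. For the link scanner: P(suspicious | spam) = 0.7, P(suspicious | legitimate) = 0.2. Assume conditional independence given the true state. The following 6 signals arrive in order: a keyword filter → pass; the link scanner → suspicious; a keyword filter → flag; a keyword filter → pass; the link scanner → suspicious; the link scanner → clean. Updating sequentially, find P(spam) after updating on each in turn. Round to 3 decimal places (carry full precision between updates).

After a keyword filter='pass': P(spam) = 0.25·0.3500 / (0.25·0.3500 + 0.4·0.6500) ≈ 0.2518
After the link scanner='suspicious': P(spam) = 0.7·0.2518 / (0.7·0.2518 + 0.2·0.7482) ≈ 0.5408
After a keyword filter='flag': P(spam) = 0.75·0.5408 / (0.75·0.5408 + 0.6·0.4592) ≈ 0.5955
After a keyword filter='pass': P(spam) = 0.25·0.5955 / (0.25·0.5955 + 0.4·0.4045) ≈ 0.4792
After the link scanner='suspicious': P(spam) = 0.7·0.4792 / (0.7·0.4792 + 0.2·0.5208) ≈ 0.7631
After the link scanner='clean': P(spam) = 0.3·0.7631 / (0.3·0.7631 + 0.8·0.2369) ≈ 0.5471

0.547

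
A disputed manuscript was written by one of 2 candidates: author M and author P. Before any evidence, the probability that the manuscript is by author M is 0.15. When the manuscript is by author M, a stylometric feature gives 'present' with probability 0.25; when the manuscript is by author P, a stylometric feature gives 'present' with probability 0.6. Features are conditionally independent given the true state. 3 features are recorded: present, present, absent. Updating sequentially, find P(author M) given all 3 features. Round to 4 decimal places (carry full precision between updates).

0.0543

After 'present': P(author M) = 0.25·0.1500 / (0.25·0.1500 + 0.6·0.8500) ≈ 0.0685
After 'present': P(author M) = 0.25·0.0685 / (0.25·0.0685 + 0.6·0.9315) ≈ 0.0297
After 'absent': P(author M) = 0.75·0.0297 / (0.75·0.0297 + 0.4·0.9703) ≈ 0.0543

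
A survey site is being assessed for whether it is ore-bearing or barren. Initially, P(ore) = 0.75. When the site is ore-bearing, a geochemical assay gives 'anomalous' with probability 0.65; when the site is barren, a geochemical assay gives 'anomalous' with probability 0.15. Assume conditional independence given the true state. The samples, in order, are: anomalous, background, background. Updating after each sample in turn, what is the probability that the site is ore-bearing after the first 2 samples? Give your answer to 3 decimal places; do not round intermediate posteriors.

0.843

After 'anomalous': P(ore) = 0.65·0.7500 / (0.65·0.7500 + 0.15·0.2500) ≈ 0.9286
After 'background': P(ore) = 0.35·0.9286 / (0.35·0.9286 + 0.85·0.0714) ≈ 0.8426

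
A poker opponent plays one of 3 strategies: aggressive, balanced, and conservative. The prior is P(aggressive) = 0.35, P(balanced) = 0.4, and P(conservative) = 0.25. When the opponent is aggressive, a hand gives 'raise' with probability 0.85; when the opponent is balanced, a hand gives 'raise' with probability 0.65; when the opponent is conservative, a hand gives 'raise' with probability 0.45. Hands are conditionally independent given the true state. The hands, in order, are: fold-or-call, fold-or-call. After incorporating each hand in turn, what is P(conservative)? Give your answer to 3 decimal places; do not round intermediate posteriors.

After 'fold-or-call': normaliser = 0.15·0.3500 + 0.35·0.4000 + 0.55·0.2500; P(aggressive) ≈ 0.1591, P(balanced) ≈ 0.4242, P(conservative) ≈ 0.4167
After 'fold-or-call': normaliser = 0.15·0.1591 + 0.35·0.4242 + 0.55·0.4167; P(aggressive) ≈ 0.0594, P(balanced) ≈ 0.3698, P(conservative) ≈ 0.5708

0.571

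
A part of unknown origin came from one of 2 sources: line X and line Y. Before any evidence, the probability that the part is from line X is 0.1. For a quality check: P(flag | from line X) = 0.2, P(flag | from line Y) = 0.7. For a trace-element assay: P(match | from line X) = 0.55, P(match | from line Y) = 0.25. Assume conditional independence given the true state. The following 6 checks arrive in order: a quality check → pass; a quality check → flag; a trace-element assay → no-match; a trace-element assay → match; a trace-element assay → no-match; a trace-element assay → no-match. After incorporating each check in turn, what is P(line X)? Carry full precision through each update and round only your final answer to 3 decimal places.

After a quality check='pass': P(line X) = 0.8·0.1000 / (0.8·0.1000 + 0.3·0.9000) ≈ 0.2286
After a quality check='flag': P(line X) = 0.2·0.2286 / (0.2·0.2286 + 0.7·0.7714) ≈ 0.0780
After a trace-element assay='no-match': P(line X) = 0.45·0.0780 / (0.45·0.0780 + 0.75·0.9220) ≈ 0.0483
After a trace-element assay='match': P(line X) = 0.55·0.0483 / (0.55·0.0483 + 0.25·0.9517) ≈ 0.1005
After a trace-element assay='no-match': P(line X) = 0.45·0.1005 / (0.45·0.1005 + 0.75·0.8995) ≈ 0.0628
After a trace-element assay='no-match': P(line X) = 0.45·0.0628 / (0.45·0.0628 + 0.75·0.9372) ≈ 0.0387

0.039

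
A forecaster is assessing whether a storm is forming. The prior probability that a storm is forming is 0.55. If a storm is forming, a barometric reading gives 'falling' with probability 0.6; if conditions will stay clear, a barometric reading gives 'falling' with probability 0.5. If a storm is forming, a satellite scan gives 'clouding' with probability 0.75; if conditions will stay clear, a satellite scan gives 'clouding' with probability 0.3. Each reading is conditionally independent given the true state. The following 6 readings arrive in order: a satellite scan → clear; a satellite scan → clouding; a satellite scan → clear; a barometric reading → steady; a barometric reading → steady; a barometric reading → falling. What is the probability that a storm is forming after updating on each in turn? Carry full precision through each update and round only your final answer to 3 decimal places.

0.230

After a satellite scan='clear': P(storm) = 0.25·0.5500 / (0.25·0.5500 + 0.7·0.4500) ≈ 0.3039
After a satellite scan='clouding': P(storm) = 0.75·0.3039 / (0.75·0.3039 + 0.3·0.6961) ≈ 0.5218
After a satellite scan='clear': P(storm) = 0.25·0.5218 / (0.25·0.5218 + 0.7·0.4782) ≈ 0.2804
After a barometric reading='steady': P(storm) = 0.4·0.2804 / (0.4·0.2804 + 0.5·0.7196) ≈ 0.2377
After a barometric reading='steady': P(storm) = 0.4·0.2377 / (0.4·0.2377 + 0.5·0.7623) ≈ 0.1996
After a barometric reading='falling': P(storm) = 0.6·0.1996 / (0.6·0.1996 + 0.5·0.8004) ≈ 0.2304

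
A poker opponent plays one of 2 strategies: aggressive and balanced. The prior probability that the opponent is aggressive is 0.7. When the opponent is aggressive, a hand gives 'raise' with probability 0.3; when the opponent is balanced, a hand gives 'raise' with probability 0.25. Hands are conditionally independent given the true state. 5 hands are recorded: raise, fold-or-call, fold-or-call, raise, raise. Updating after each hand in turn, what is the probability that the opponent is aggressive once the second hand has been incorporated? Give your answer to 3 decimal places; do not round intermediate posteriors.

After 'raise': P(aggressive) = 0.3·0.7000 / (0.3·0.7000 + 0.25·0.3000) ≈ 0.7368
After 'fold-or-call': P(aggressive) = 0.7·0.7368 / (0.7·0.7368 + 0.75·0.2632) ≈ 0.7232

0.723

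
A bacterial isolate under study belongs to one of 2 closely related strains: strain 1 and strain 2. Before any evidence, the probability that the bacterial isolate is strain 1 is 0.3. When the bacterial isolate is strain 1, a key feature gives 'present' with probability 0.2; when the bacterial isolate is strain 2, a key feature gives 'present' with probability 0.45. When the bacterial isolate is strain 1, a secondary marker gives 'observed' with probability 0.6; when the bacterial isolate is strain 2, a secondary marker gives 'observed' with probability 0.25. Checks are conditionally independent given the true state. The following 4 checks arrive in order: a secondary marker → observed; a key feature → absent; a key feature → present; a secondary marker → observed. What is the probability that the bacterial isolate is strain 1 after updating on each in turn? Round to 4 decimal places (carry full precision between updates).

Apply Bayes' rule sequentially, carrying P(strain 1) forward.
After a secondary marker='observed': P(strain 1) = 0.6·0.3000 / (0.6·0.3000 + 0.25·0.7000) ≈ 0.5070
After a key feature='absent': P(strain 1) = 0.8·0.5070 / (0.8·0.5070 + 0.55·0.4930) ≈ 0.5994
After a key feature='present': P(strain 1) = 0.2·0.5994 / (0.2·0.5994 + 0.45·0.4006) ≈ 0.3994
After a secondary marker='observed': P(strain 1) = 0.6·0.3994 / (0.6·0.3994 + 0.25·0.6006) ≈ 0.6148

0.6148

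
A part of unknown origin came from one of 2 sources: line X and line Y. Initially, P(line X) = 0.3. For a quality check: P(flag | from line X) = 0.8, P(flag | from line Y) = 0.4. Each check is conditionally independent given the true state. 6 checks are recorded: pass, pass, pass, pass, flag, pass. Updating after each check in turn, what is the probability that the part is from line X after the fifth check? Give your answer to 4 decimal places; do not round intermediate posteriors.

Each posterior becomes the prior for the next update.
After 'pass': P(line X) = 0.2·0.3000 / (0.2·0.3000 + 0.6·0.7000) ≈ 0.1250
After 'pass': P(line X) = 0.2·0.1250 / (0.2·0.1250 + 0.6·0.8750) ≈ 0.0455
After 'pass': P(line X) = 0.2·0.0455 / (0.2·0.0455 + 0.6·0.9545) ≈ 0.0156
After 'pass': P(line X) = 0.2·0.0156 / (0.2·0.0156 + 0.6·0.9844) ≈ 0.0053
After 'flag': P(line X) = 0.8·0.0053 / (0.8·0.0053 + 0.4·0.9947) ≈ 0.0105

0.0105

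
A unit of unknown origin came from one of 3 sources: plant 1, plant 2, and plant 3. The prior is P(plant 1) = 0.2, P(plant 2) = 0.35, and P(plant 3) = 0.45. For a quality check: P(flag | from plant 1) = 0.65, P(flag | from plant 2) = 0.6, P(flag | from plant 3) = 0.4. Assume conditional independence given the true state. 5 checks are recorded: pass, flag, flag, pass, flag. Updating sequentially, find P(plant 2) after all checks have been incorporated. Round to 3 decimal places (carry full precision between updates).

0.414

Apply Bayes' rule sequentially, carrying P(plant 2) forward.
After 'pass': normaliser = 0.35·0.2000 + 0.4·0.3500 + 0.6·0.4500; P(plant 1) ≈ 0.1458, P(plant 2) ≈ 0.2917, P(plant 3) ≈ 0.5625
After 'flag': normaliser = 0.65·0.1458 + 0.6·0.2917 + 0.4·0.5625; P(plant 1) ≈ 0.1916, P(plant 2) ≈ 0.3537, P(plant 3) ≈ 0.4547
After 'flag': normaliser = 0.65·0.1916 + 0.6·0.3537 + 0.4·0.4547; P(plant 1) ≈ 0.2401, P(plant 2) ≈ 0.4092, P(plant 3) ≈ 0.3507
After 'pass': normaliser = 0.35·0.2401 + 0.4·0.4092 + 0.6·0.3507; P(plant 1) ≈ 0.1834, P(plant 2) ≈ 0.3572, P(plant 3) ≈ 0.4593
After 'flag': normaliser = 0.65·0.1834 + 0.6·0.3572 + 0.4·0.4593; P(plant 1) ≈ 0.2305, P(plant 2) ≈ 0.4144, P(plant 3) ≈ 0.3552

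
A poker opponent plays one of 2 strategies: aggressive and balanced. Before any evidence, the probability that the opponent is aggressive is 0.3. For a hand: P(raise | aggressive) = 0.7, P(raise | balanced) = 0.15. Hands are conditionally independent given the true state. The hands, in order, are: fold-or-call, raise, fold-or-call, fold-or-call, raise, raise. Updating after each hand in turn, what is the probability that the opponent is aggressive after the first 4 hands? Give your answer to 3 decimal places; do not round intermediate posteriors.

0.081

After 'fold-or-call': P(aggressive) = 0.3·0.3000 / (0.3·0.3000 + 0.85·0.7000) ≈ 0.1314
After 'raise': P(aggressive) = 0.7·0.1314 / (0.7·0.1314 + 0.15·0.8686) ≈ 0.4138
After 'fold-or-call': P(aggressive) = 0.3·0.4138 / (0.3·0.4138 + 0.85·0.5862) ≈ 0.1994
After 'fold-or-call': P(aggressive) = 0.3·0.1994 / (0.3·0.1994 + 0.85·0.8006) ≈ 0.0808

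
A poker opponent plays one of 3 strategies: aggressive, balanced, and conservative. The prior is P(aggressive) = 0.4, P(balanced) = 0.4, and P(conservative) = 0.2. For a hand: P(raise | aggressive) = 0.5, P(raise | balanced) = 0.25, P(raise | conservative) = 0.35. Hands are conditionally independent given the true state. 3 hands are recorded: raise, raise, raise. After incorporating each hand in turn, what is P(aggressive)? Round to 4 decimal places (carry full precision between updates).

0.7713

After 'raise': normaliser = 0.5·0.4000 + 0.25·0.4000 + 0.35·0.2000; P(aggressive) ≈ 0.5405, P(balanced) ≈ 0.2703, P(conservative) ≈ 0.1892
After 'raise': normaliser = 0.5·0.5405 + 0.25·0.2703 + 0.35·0.1892; P(aggressive) ≈ 0.6689, P(balanced) ≈ 0.1672, P(conservative) ≈ 0.1639
After 'raise': normaliser = 0.5·0.6689 + 0.25·0.1672 + 0.35·0.1639; P(aggressive) ≈ 0.7713, P(balanced) ≈ 0.0964, P(conservative) ≈ 0.1323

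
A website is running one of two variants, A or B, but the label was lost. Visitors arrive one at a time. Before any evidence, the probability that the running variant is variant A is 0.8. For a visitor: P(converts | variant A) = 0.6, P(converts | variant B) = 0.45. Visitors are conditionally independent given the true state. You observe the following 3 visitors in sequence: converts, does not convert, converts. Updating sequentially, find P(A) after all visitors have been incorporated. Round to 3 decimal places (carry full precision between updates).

After 'converts': P(A) = 0.6·0.8000 / (0.6·0.8000 + 0.45·0.2000) ≈ 0.8421
After 'does not convert': P(A) = 0.4·0.8421 / (0.4·0.8421 + 0.55·0.1579) ≈ 0.7950
After 'converts': P(A) = 0.6·0.7950 / (0.6·0.7950 + 0.45·0.2050) ≈ 0.8380

0.838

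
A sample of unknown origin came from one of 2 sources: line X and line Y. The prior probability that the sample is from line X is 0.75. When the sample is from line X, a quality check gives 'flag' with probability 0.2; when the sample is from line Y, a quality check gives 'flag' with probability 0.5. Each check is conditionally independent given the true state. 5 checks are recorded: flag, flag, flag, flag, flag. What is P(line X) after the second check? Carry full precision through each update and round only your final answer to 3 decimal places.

0.324

Apply Bayes' rule sequentially, carrying P(line X) forward.
After 'flag': P(line X) = 0.2·0.7500 / (0.2·0.7500 + 0.5·0.2500) ≈ 0.5455
After 'flag': P(line X) = 0.2·0.5455 / (0.2·0.5455 + 0.5·0.4545) ≈ 0.3243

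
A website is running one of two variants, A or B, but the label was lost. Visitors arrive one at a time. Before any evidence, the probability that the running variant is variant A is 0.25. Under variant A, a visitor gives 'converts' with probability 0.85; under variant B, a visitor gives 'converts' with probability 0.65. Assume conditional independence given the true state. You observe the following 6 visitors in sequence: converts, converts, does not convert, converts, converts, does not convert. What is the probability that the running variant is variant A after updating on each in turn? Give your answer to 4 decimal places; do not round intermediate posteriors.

After 'converts': P(A) = 0.85·0.2500 / (0.85·0.2500 + 0.65·0.7500) ≈ 0.3036
After 'converts': P(A) = 0.85·0.3036 / (0.85·0.3036 + 0.65·0.6964) ≈ 0.3631
After 'does not convert': P(A) = 0.15·0.3631 / (0.15·0.3631 + 0.35·0.6369) ≈ 0.1963
After 'converts': P(A) = 0.85·0.1963 / (0.85·0.1963 + 0.65·0.8037) ≈ 0.2421
After 'converts': P(A) = 0.85·0.2421 / (0.85·0.2421 + 0.65·0.7579) ≈ 0.2947
After 'does not convert': P(A) = 0.15·0.2947 / (0.15·0.2947 + 0.35·0.7053) ≈ 0.1519

0.1519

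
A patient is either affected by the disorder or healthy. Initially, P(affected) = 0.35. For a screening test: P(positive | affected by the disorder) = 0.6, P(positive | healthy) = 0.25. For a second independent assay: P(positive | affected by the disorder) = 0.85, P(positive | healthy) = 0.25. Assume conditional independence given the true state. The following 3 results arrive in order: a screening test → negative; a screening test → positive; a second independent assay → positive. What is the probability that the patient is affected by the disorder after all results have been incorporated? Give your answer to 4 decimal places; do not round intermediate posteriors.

Apply Bayes' rule sequentially, carrying P(affected) forward.
After a screening test='negative': P(affected) = 0.4·0.3500 / (0.4·0.3500 + 0.75·0.6500) ≈ 0.2231
After a screening test='positive': P(affected) = 0.6·0.2231 / (0.6·0.2231 + 0.25·0.7769) ≈ 0.4080
After a second independent assay='positive': P(affected) = 0.85·0.4080 / (0.85·0.4080 + 0.25·0.5920) ≈ 0.7009

0.7009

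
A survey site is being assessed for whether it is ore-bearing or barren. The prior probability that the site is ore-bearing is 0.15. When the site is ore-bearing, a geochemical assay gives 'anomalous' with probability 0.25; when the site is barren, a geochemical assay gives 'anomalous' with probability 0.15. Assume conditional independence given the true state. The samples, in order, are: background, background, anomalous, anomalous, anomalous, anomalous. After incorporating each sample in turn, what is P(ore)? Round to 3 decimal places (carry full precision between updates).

After 'background': P(ore) = 0.75·0.1500 / (0.75·0.1500 + 0.85·0.8500) ≈ 0.1347
After 'background': P(ore) = 0.75·0.1347 / (0.75·0.1347 + 0.85·0.8653) ≈ 0.1208
After 'anomalous': P(ore) = 0.25·0.1208 / (0.25·0.1208 + 0.15·0.8792) ≈ 0.1863
After 'anomalous': P(ore) = 0.25·0.1863 / (0.25·0.1863 + 0.15·0.8137) ≈ 0.2762
After 'anomalous': P(ore) = 0.25·0.2762 / (0.25·0.2762 + 0.15·0.7238) ≈ 0.3888
After 'anomalous': P(ore) = 0.25·0.3888 / (0.25·0.3888 + 0.15·0.6112) ≈ 0.5146

0.515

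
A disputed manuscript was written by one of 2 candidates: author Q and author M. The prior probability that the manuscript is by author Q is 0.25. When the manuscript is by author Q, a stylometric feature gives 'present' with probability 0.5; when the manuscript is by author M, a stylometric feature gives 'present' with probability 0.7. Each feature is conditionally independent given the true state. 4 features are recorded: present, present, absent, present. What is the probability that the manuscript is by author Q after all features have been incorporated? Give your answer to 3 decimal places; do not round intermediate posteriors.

After 'present': P(author Q) = 0.5·0.2500 / (0.5·0.2500 + 0.7·0.7500) ≈ 0.1923
After 'present': P(author Q) = 0.5·0.1923 / (0.5·0.1923 + 0.7·0.8077) ≈ 0.1453
After 'absent': P(author Q) = 0.5·0.1453 / (0.5·0.1453 + 0.3·0.8547) ≈ 0.2208
After 'present': P(author Q) = 0.5·0.2208 / (0.5·0.2208 + 0.7·0.7792) ≈ 0.1684

0.168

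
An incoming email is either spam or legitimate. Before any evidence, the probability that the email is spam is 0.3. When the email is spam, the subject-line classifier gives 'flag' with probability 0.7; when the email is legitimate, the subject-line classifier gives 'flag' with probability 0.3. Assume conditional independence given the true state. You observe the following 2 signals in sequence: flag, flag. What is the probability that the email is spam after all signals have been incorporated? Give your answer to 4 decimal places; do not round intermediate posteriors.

0.7000

After 'flag': P(spam) = 0.7·0.3000 / (0.7·0.3000 + 0.3·0.7000) ≈ 0.5000
After 'flag': P(spam) = 0.7·0.5000 / (0.7·0.5000 + 0.3·0.5000) ≈ 0.7000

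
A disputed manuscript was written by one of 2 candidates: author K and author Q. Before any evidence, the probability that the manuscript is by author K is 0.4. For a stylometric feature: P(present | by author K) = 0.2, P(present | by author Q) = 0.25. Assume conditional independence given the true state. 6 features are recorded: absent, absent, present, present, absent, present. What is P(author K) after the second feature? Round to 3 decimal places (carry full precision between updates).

After 'absent': P(author K) = 0.8·0.4000 / (0.8·0.4000 + 0.75·0.6000) ≈ 0.4156
After 'absent': P(author K) = 0.8·0.4156 / (0.8·0.4156 + 0.75·0.5844) ≈ 0.4313

0.431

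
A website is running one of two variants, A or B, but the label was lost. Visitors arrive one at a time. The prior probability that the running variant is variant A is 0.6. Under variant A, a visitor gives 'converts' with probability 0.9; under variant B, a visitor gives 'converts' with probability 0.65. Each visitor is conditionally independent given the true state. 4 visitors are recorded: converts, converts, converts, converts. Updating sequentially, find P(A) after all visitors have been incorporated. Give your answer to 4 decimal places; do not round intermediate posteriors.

Apply Bayes' rule sequentially, carrying P(A) forward.
After 'converts': P(A) = 0.9·0.6000 / (0.9·0.6000 + 0.65·0.4000) ≈ 0.6750
After 'converts': P(A) = 0.9·0.6750 / (0.9·0.6750 + 0.65·0.3250) ≈ 0.7420
After 'converts': P(A) = 0.9·0.7420 / (0.9·0.7420 + 0.65·0.2580) ≈ 0.7993
After 'converts': P(A) = 0.9·0.7993 / (0.9·0.7993 + 0.65·0.2007) ≈ 0.8465

0.8465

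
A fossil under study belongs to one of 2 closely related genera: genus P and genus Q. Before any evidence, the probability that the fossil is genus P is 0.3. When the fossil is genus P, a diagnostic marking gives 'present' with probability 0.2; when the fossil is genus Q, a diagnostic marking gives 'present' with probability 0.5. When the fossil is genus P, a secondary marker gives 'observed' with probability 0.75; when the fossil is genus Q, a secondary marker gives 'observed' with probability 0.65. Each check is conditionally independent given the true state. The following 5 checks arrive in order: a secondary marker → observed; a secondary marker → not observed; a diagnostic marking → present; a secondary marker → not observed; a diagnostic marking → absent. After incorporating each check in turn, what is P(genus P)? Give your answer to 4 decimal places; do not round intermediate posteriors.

0.1390

After a secondary marker='observed': P(genus P) = 0.75·0.3000 / (0.75·0.3000 + 0.65·0.7000) ≈ 0.3309
After a secondary marker='not observed': P(genus P) = 0.25·0.3309 / (0.25·0.3309 + 0.35·0.6691) ≈ 0.2610
After a diagnostic marking='present': P(genus P) = 0.2·0.2610 / (0.2·0.2610 + 0.5·0.7390) ≈ 0.1238
After a secondary marker='not observed': P(genus P) = 0.25·0.1238 / (0.25·0.1238 + 0.35·0.8762) ≈ 0.0917
After a diagnostic marking='absent': P(genus P) = 0.8·0.0917 / (0.8·0.0917 + 0.5·0.9083) ≈ 0.1390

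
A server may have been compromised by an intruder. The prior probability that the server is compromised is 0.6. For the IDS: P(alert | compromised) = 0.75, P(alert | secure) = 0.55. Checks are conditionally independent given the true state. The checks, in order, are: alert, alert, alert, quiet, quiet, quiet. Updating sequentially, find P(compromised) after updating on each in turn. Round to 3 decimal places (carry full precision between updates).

0.395

After 'alert': P(compromised) = 0.75·0.6000 / (0.75·0.6000 + 0.55·0.4000) ≈ 0.6716
After 'alert': P(compromised) = 0.75·0.6716 / (0.75·0.6716 + 0.55·0.3284) ≈ 0.7361
After 'alert': P(compromised) = 0.75·0.7361 / (0.75·0.7361 + 0.55·0.2639) ≈ 0.7918
After 'quiet': P(compromised) = 0.25·0.7918 / (0.25·0.7918 + 0.45·0.2082) ≈ 0.6788
After 'quiet': P(compromised) = 0.25·0.6788 / (0.25·0.6788 + 0.45·0.3212) ≈ 0.5400
After 'quiet': P(compromised) = 0.25·0.5400 / (0.25·0.5400 + 0.45·0.4600) ≈ 0.3947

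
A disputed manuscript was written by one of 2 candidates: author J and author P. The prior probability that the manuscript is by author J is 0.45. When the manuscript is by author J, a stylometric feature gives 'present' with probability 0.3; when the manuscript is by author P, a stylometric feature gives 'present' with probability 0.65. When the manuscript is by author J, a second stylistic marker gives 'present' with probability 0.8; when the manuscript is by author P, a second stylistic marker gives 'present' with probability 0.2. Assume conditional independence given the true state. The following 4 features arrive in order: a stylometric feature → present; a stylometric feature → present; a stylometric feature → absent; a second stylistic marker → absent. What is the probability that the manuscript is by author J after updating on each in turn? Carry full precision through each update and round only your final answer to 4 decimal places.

Apply Bayes' rule sequentially, carrying P(author J) forward.
After a stylometric feature='present': P(author J) = 0.3·0.4500 / (0.3·0.4500 + 0.65·0.5500) ≈ 0.2741
After a stylometric feature='present': P(author J) = 0.3·0.2741 / (0.3·0.2741 + 0.65·0.7259) ≈ 0.1484
After a stylometric feature='absent': P(author J) = 0.7·0.1484 / (0.7·0.1484 + 0.35·0.8516) ≈ 0.2585
After a second stylistic marker='absent': P(author J) = 0.2·0.2585 / (0.2·0.2585 + 0.8·0.7415) ≈ 0.0802

0.0802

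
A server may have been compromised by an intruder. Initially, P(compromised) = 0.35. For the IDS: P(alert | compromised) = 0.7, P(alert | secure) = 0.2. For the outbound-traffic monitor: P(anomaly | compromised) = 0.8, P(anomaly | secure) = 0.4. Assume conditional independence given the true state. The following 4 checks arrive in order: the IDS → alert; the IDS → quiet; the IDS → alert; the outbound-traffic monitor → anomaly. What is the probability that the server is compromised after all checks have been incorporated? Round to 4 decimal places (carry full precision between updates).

0.8319

Each posterior becomes the prior for the next update.
After the IDS='alert': P(compromised) = 0.7·0.3500 / (0.7·0.3500 + 0.2·0.6500) ≈ 0.6533
After the IDS='quiet': P(compromised) = 0.3·0.6533 / (0.3·0.6533 + 0.8·0.3467) ≈ 0.4141
After the IDS='alert': P(compromised) = 0.7·0.4141 / (0.7·0.4141 + 0.2·0.5859) ≈ 0.7121
After the outbound-traffic monitor='anomaly': P(compromised) = 0.8·0.7121 / (0.8·0.7121 + 0.4·0.2879) ≈ 0.8319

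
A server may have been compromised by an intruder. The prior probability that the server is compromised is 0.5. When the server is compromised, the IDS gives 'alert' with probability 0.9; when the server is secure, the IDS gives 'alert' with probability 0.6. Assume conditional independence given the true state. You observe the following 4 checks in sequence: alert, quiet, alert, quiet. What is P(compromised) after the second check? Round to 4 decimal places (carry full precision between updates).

Apply Bayes' rule sequentially, carrying P(compromised) forward.
After 'alert': P(compromised) = 0.9·0.5000 / (0.9·0.5000 + 0.6·0.5000) ≈ 0.6000
After 'quiet': P(compromised) = 0.1·0.6000 / (0.1·0.6000 + 0.4·0.4000) ≈ 0.2727

0.2727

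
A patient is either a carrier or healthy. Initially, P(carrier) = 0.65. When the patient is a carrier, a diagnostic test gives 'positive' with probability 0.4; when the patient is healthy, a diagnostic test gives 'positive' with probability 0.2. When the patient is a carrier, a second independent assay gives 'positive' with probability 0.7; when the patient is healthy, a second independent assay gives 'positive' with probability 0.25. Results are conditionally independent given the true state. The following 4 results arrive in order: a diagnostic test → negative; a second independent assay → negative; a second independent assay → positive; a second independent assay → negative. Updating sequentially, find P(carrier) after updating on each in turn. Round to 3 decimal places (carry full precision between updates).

After a diagnostic test='negative': P(carrier) = 0.6·0.6500 / (0.6·0.6500 + 0.8·0.3500) ≈ 0.5821
After a second independent assay='negative': P(carrier) = 0.3·0.5821 / (0.3·0.5821 + 0.75·0.4179) ≈ 0.3578
After a second independent assay='positive': P(carrier) = 0.7·0.3578 / (0.7·0.3578 + 0.25·0.6422) ≈ 0.6094
After a second independent assay='negative': P(carrier) = 0.3·0.6094 / (0.3·0.6094 + 0.75·0.3906) ≈ 0.3842

0.384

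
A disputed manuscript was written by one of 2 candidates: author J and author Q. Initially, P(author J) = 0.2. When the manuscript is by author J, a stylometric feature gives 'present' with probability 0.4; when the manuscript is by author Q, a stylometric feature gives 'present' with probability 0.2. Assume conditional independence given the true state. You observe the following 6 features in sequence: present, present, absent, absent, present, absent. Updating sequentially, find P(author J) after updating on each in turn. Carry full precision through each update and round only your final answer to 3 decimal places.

0.458

After 'present': P(author J) = 0.4·0.2000 / (0.4·0.2000 + 0.2·0.8000) ≈ 0.3333
After 'present': P(author J) = 0.4·0.3333 / (0.4·0.3333 + 0.2·0.6667) ≈ 0.5000
After 'absent': P(author J) = 0.6·0.5000 / (0.6·0.5000 + 0.8·0.5000) ≈ 0.4286
After 'absent': P(author J) = 0.6·0.4286 / (0.6·0.4286 + 0.8·0.5714) ≈ 0.3600
After 'present': P(author J) = 0.4·0.3600 / (0.4·0.3600 + 0.2·0.6400) ≈ 0.5294
After 'absent': P(author J) = 0.6·0.5294 / (0.6·0.5294 + 0.8·0.4706) ≈ 0.4576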